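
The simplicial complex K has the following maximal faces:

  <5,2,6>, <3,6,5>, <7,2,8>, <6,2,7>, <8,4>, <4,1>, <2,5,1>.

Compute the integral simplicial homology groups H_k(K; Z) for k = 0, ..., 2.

H_0 = Z,  H_1 = Z,  H_2 = 0.

We work with the vertex ordering 1 < 2 < 3 < 4 < 5 < 6 < 7 < 8. The simplices of K, each written with vertices in increasing order, are:

  0-simplices (8): [1], [2], [3], [4], [5], [6], [7], [8]
  1-simplices (13): [1,2], [1,4], [1,5], [2,5], [2,6], [2,7], [2,8], [3,5], [3,6], [4,8], [5,6], [6,7], [7,8]
  2-simplices (5): [1,2,5], [2,5,6], [2,6,7], [2,7,8], [3,5,6]

giving chain groups C_0 ≅ Z^8, C_1 ≅ Z^13, C_2 ≅ Z^5.

The boundary map ∂_1: C_1 → C_0 sends each edge [p,q] (with p < q) to q − p. For instance
  ∂[1,4] = [4] − [1].
As a 8×13 matrix over Z this has rank 7, with invariant factors (1,1,1,1,1,1,1).

Boundary ∂_2: C_2 → C_1 acts by ∂[p,q,r] = [q,r] − [p,r] + [p,q]. For instance
  ∂[2,6,7] = [6,7] − [2,7] + [2,6],
  ∂[2,7,8] = [7,8] − [2,8] + [2,7].
As a 13×5 matrix over Z this has rank 5, with invariant factors (1,1,1,1,1).

Computing H_k = (kernel of ∂_k) / (image of ∂_{k+1}):

  H_0: rank C_0 − rank ∂_1 = 8 − 7 = 1, and the invariant factors of ∂_1 are all 1, so H_0 = Z.
  H_1: rank ker ∂_1 − rank ∂_2 = (13 − 7) − 5 = 1, and the invariant factors of ∂_2 are all 1, so H_1 = Z.
  H_2: rank ker ∂_2 − rank ∂_3 = (5 − 5) − 0 = 0, and there is no ∂_3, so H_2 = 0.

As a check, the Euler characteristic is 8 − 13 + 5 = 0, which agrees with 1 − 1 + 0 = 0.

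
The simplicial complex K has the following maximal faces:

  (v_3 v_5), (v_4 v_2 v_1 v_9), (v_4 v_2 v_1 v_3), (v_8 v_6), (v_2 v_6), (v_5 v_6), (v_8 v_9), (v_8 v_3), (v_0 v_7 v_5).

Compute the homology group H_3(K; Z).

H_3 ≅ 0.

We work with the vertex ordering v_0 < v_1 < v_2 < v_3 < v_4 < v_5 < v_6 < v_7 < v_8 < v_9. The simplices of K, each written with vertices in increasing order, are:

  0-simplices (10): [v_0], [v_1], [v_2], [v_3], [v_4], [v_5], [v_6], [v_7], [v_8], [v_9]
  1-simplices (18): (18 of them)
  2-simplices (8): [v_0,v_5,v_7], [v_1,v_2,v_3], [v_1,v_2,v_4], [v_1,v_2,v_9], [v_1,v_3,v_4], [v_1,v_4,v_9], [v_2,v_3,v_4], [v_2,v_4,v_9]
  3-simplices (2): [v_1,v_2,v_3,v_4], [v_1,v_2,v_4,v_9]

so the chain groups are C_0 ≅ Z^10, C_1 ≅ Z^18, C_2 ≅ Z^8, C_3 ≅ Z^2.

Boundary ∂_1: C_1 → C_0 is given by ∂[p,q] = [q] − [p].
The 10×18 boundary matrix has rank 9 and Smith normal form diag(1,1,1,1,1,1,1,1,1).

∂_2: C_2 → C_1 sends each 2-simplex [p,q,r] to [q,r] − [p,r] + [p,q]. For instance
  ∂[v_1,v_2,v_4] = [v_2,v_4] − [v_1,v_4] + [v_1,v_2],
  ∂[v_1,v_2,v_9] = [v_2,v_9] − [v_1,v_9] + [v_1,v_2].
This gives a 18×8 integer matrix of rank 6; reducing to Smith normal form yields diagonal entries (1,1,1,1,1,1).

Boundary ∂_3: C_3 → C_2 sends each 3-simplex σ to the alternating sum Σ_i (−1)^i (σ with its i-th vertex removed). For instance
  ∂[v_1,v_2,v_3,v_4] = [v_2,v_3,v_4] − [v_1,v_3,v_4] + [v_1,v_2,v_4] − [v_1,v_2,v_3],
  ∂[v_1,v_2,v_4,v_9] = [v_2,v_4,v_9] − [v_1,v_4,v_9] + [v_1,v_2,v_9] − [v_1,v_2,v_4].
The resulting 8×2 matrix has rank 2, and its Smith normal form has invariant factors (1,1).

Now H_k = ker ∂_k / im ∂_{k+1}, so:

  H_3: rank ker ∂_3 − rank ∂_4 = (2 − 2) − 0 = 0, and there is no ∂_4, so H_3 ≅ 0.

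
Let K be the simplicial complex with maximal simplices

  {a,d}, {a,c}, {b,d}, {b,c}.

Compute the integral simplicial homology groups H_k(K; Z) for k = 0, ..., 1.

We work with the vertex ordering a < b < c < d. The simplices of K, each written with vertices in increasing order, are:

  0-simplices (4): a, b, c, d
  1-simplices (4): ac, ad, bc, bd

giving chain groups C_0 ≅ Z^4, C_1 ≅ Z^4.

The boundary map ∂_1: C_1 → C_0 sends each edge [p,q] (with p < q) to q − p. For instance
  ∂ad = d − a.
The resulting 4×4 matrix has rank 3, and its Smith normal form has invariant factors (1,1,1).

Computing H_k = (kernel of ∂_k) / (image of ∂_{k+1}):

  H_0: rank C_0 − rank ∂_1 = 4 − 3 = 1, and the invariant factors of ∂_1 are all 1, so H_0 ≅ Z.
  H_1: rank ker ∂_1 − rank ∂_2 = (4 − 3) − 0 = 1, and there is no ∂_2, so H_1 ≅ Z.

(K is a triangulation of the circle S^1.)

H_0 = Z,  H_1 = Z.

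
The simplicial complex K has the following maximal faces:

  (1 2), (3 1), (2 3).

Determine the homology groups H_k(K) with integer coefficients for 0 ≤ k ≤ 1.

K has 3 vertices, 3 edges.
rank ∂_0 = 0, rank ∂_1 = 2 ⇒ b_0 = 3 − 0 − 2 = 1; all invariant factors of ∂_1 are 1 so no torsion. So H_0 ≅ Z.
rank ∂_1 = 2, rank ∂_2 = 0 ⇒ b_1 = 3 − 2 − 0 = 1. So H_1 ≅ Z.

H_0 ≅ Z,  H_1 ≅ Z.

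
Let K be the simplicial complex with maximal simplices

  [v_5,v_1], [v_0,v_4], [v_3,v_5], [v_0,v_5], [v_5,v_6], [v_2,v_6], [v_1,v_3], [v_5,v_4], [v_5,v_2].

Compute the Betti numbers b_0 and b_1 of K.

We work with the vertex ordering v_0 < v_1 < v_2 < v_3 < v_4 < v_5 < v_6. The simplices of K, each written with vertices in increasing order, are:

  0-simplices (7): [v_0], [v_1], [v_2], [v_3], [v_4], [v_5], [v_6]
  1-simplices (9): [v_0,v_4], [v_0,v_5], [v_1,v_3], [v_1,v_5], [v_2,v_5], [v_2,v_6], [v_3,v_5], [v_4,v_5], [v_5,v_6]

giving chain groups C_0 ≅ Z^7, C_1 ≅ Z^9.

∂_1: C_1 → C_0 is given by ∂[p,q] = [q] − [p]. For instance
  ∂[v_3,v_5] = [v_5] − [v_3].
As a 7×9 matrix over Z this has rank 6, with invariant factors (1,1,1,1,1,1).

Now H_k = ker ∂_k / im ∂_{k+1}, so:

  H_0: rank C_0 − rank ∂_1 = 7 − 6 = 1, and the invariant factors of ∂_1 are all 1, so H_0 = Z.
  H_1: rank ker ∂_1 − rank ∂_2 = (9 − 6) − 0 = 3, and there is no ∂_2, so H_1 = Z^3.

(K is a triangulation of a wedge of 3 circles.)

Hence the Betti numbers are b_0 = 1, b_1 = 3.

b_0 = 1, b_1 = 3.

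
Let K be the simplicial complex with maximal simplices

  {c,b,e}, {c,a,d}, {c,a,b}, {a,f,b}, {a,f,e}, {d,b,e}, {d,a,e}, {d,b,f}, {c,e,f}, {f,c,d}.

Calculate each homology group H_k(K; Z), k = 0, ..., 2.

H_0 ≅ Z,  H_1 ≅ Z_2,  H_2 = 0.

We work with the vertex ordering a < b < c < d < e < f. The simplices of K, each written with vertices in increasing order, are:

  0-simplices (6): a, b, c, d, e, f
  1-simplices (15): ab, ac, ad, ae, af, bc, bd, be, bf, cd, ce, cf, de, df, ef
  2-simplices (10): abc, abf, acd, ade, aef, bce, bde, bdf, cdf, cef

Hence C_0 ≅ Z^6, C_1 ≅ Z^15, C_2 ≅ Z^10.

The boundary map ∂_1: C_1 → C_0 sends each edge [p,q] (with p < q) to q − p. For instance
  ∂cf = f − c.
This gives a 6×15 integer matrix of rank 5; reducing to Smith normal form yields diagonal entries (1,1,1,1,1).

∂_2: C_2 → C_1 sends each 2-simplex [p,q,r] to [q,r] − [p,r] + [p,q]. For instance
  ∂ade = de − ae + ad,
  ∂bce = ce − be + bc.
As a 15×10 matrix over Z this has rank 10, with invariant factors (1,1,1,1,1,1,1,1,1,2).

From H_k ≅ ker(∂_k) / im(∂_{k+1}) we obtain:

  H_0: rank C_0 − rank ∂_1 = 6 − 5 = 1, and the invariant factors of ∂_1 are all 1, so H_0 ≅ Z.
  H_1: rank ker ∂_1 − rank ∂_2 = (15 − 5) − 10 = 0, and ∂_2 has invariant factor 2 > 1, so H_1 ≅ Z_2.
  H_2: rank ker ∂_2 − rank ∂_3 = (10 − 10) − 0 = 0, and there is no ∂_3, so H_2 ≅ 0.

(K is a triangulation of the real projective plane RP^2.)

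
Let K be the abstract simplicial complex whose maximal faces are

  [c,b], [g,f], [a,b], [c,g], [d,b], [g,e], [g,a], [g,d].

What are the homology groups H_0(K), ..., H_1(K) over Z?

Take the total order a < b < c < d < e < f < g on the vertex set. Then K (dimension 1) consists of the simplices:

  0-simplices (7): a, b, c, d, e, f, g
  1-simplices (8): ab, ag, bc, bd, cg, dg, eg, fg

giving chain groups C_0 ≅ Z^7, C_1 ≅ Z^8.

The boundary map ∂_1: C_1 → C_0 is given by ∂[p,q] = [q] − [p].
As a 7×8 matrix over Z this has rank 6, with invariant factors (1,1,1,1,1,1).

Reading off H_k = ker ∂_k / im ∂_{k+1}:

  H_0: rank C_0 − rank ∂_1 = 7 − 6 = 1, and the invariant factors of ∂_1 are all 1, so H_0 ≅ Z.
  H_1: rank ker ∂_1 − rank ∂_2 = (8 − 6) − 0 = 2, and there is no ∂_2, so H_1 ≅ Z^2.

H_0 ≅ Z,  H_1 ≅ Z^2.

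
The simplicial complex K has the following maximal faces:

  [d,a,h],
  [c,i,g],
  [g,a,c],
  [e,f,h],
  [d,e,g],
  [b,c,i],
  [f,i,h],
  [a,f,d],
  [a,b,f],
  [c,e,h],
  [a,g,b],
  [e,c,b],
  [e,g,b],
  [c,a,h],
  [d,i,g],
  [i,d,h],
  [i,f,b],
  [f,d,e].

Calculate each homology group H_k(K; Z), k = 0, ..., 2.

Order the vertices as a < b < c < d < e < f < g < h < i. Listing each simplex with vertices in this order, K has dimension 2 with simplices:

  0-simplices (9): a, b, c, d, e, f, g, h, i
  1-simplices (27): ab, ac, ad, af, ag, ah, bc, be, bf, bg, bi, ce, cg, ch, ci, de, df, dg, dh, di, ef, eg, eh, fh, fi, gi, hi
  2-simplices (18): abf, abg, acg, ach, adf, adh, bce, bci, beg, bfi, ceh, cgi, def, deg, dgi, dhi, efh, fhi

giving chain groups C_0 ≅ Z^9, C_1 ≅ Z^27, C_2 ≅ Z^18.

∂_1: C_1 → C_0 sends each edge [p,q] (with p < q) to q − p.
This gives a 9×27 integer matrix of rank 8; reducing to Smith normal form yields diagonal entries (1,1,1,1,1,1,1,1).

Boundary ∂_2: C_2 → C_1 maps a triangle to the signed sum of its edges. For instance
  ∂bci = ci − bi + bc,
  ∂cgi = gi − ci + cg.
The 27×18 boundary matrix has rank 18 and Smith normal form diag(1,1,1,1,1,1,1,1,1,1,1,1,1,1,1,1,1,2).

Reading off H_k = ker ∂_k / im ∂_{k+1}:

  H_0: rank C_0 − rank ∂_1 = 9 − 8 = 1, and the invariant factors of ∂_1 are all 1, so H_0 = Z.
  H_1: rank ker ∂_1 − rank ∂_2 = (27 − 8) − 18 = 1, and ∂_2 has invariant factor 2 > 1, so H_1 = Z ⊕ Z/2.
  H_2: rank ker ∂_2 − rank ∂_3 = (18 − 18) − 0 = 0, and there is no ∂_3, so H_2 = 0.

(K is a triangulation of the Klein bottle.)

H_0 = Z,  H_1 = Z ⊕ Z/2,  H_2 = 0.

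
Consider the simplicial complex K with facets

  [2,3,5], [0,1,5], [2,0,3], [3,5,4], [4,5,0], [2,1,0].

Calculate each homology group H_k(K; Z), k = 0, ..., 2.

H_0 = Z,  H_1 = Z,  H_2 = 0.

Take the total order 0 < 1 < 2 < 3 < 4 < 5 on the vertex set. Then K (dimension 2) consists of the simplices:

  0-simplices (6): [0], [1], [2], [3], [4], [5]
  1-simplices (12): [0,1], [0,2], [0,3], [0,4], [0,5], [1,2], [1,5], [2,3], [2,5], [3,4], [3,5], [4,5]
  2-simplices (6): [0,1,2], [0,1,5], [0,2,3], [0,4,5], [2,3,5], [3,4,5]

so the chain groups are C_0 ≅ Z^6, C_1 ≅ Z^12, C_2 ≅ Z^6.

The boundary map ∂_1: C_1 → C_0 is given by ∂[p,q] = [q] − [p].
This gives a 6×12 integer matrix of rank 5; reducing to Smith normal form yields diagonal entries (1,1,1,1,1).

The boundary map ∂_2: C_2 → C_1 maps a triangle to the signed sum of its edges. For instance
  ∂[0,1,5] = [1,5] − [0,5] + [0,1],
  ∂[0,4,5] = [4,5] − [0,5] + [0,4].
The 12×6 boundary matrix has rank 6 and Smith normal form diag(1,1,1,1,1,1).

Computing H_k = (kernel of ∂_k) / (image of ∂_{k+1}):

  H_0: rank C_0 − rank ∂_1 = 6 − 5 = 1, and the invariant factors of ∂_1 are all 1, so H_0 = Z.
  H_1: rank ker ∂_1 − rank ∂_2 = (12 − 5) − 6 = 1, and the invariant factors of ∂_2 are all 1, so H_1 = Z.
  H_2: rank ker ∂_2 − rank ∂_3 = (6 − 6) − 0 = 0, and there is no ∂_3, so H_2 = 0.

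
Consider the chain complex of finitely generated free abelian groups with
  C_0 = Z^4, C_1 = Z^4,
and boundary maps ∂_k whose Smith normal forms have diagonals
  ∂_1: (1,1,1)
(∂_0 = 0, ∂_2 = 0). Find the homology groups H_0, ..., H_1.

H_0: b_0 = 4 − 0 − 3 = 1; torsion from ∂_1 factors > 1: none. So H_0 ≅ Z.
H_1: b_1 = 4 − 3 − 0 = 1; torsion from ∂_2 factors > 1: none. So H_1 ≅ Z.

H_0 ≅ Z,  H_1 ≅ Z.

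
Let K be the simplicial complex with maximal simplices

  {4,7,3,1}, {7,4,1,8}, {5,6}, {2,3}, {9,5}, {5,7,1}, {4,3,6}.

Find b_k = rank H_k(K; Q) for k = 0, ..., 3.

b_0 = 1, b_1 = 1, b_2 = 0, b_3 = 0.

Take the total order 1 < 2 < 3 < 4 < 5 < 6 < 7 < 8 < 9 on the vertex set. Then K (dimension 3) consists of the simplices:

  0-simplices (9): [1], [2], [3], [4], [5], [6], [7], [8], [9]
  1-simplices (16): [1,3], [1,4], [1,5], [1,7], [1,8], [2,3], [3,4], [3,6], [3,7], [4,6], [4,7], [4,8], [5,6], [5,7], [5,9], [7,8]
  2-simplices (9): [1,3,4], [1,3,7], [1,4,7], [1,4,8], [1,5,7], [1,7,8], [3,4,6], [3,4,7], [4,7,8]
  3-simplices (2): [1,3,4,7], [1,4,7,8]

Hence C_0 ≅ Z^9, C_1 ≅ Z^16, C_2 ≅ Z^9, C_3 ≅ Z^2.

Boundary ∂_1: C_1 → C_0 sends each edge [p,q] (with p < q) to q − p.
As a 9×16 matrix over Z this has rank 8, with invariant factors (1,1,1,1,1,1,1,1).

Boundary ∂_2: C_2 → C_1 sends each 2-simplex [p,q,r] to [q,r] − [p,r] + [p,q]. For instance
  ∂[1,3,7] = [3,7] − [1,7] + [1,3],
  ∂[1,4,7] = [4,7] − [1,7] + [1,4].
This gives a 16×9 integer matrix of rank 7; reducing to Smith normal form yields diagonal entries (1,1,1,1,1,1,1).

∂_3: C_3 → C_2 sends each 3-simplex σ to the alternating sum Σ_i (−1)^i (σ with its i-th vertex removed). For instance
  ∂[1,3,4,7] = [3,4,7] − [1,4,7] + [1,3,7] − [1,3,4],
  ∂[1,4,7,8] = [4,7,8] − [1,7,8] + [1,4,8] − [1,4,7].
As a 9×2 matrix over Z this has rank 2, with invariant factors (1,1).

Computing H_k = (kernel of ∂_k) / (image of ∂_{k+1}):

  H_0: rank C_0 − rank ∂_1 = 9 − 8 = 1, and the invariant factors of ∂_1 are all 1, so H_0 ≅ Z.
  H_1: rank ker ∂_1 − rank ∂_2 = (16 − 8) − 7 = 1, and the invariant factors of ∂_2 are all 1, so H_1 ≅ Z.
  H_2: rank ker ∂_2 − rank ∂_3 = (9 − 7) − 2 = 0, and the invariant factors of ∂_3 are all 1, so H_2 ≅ 0.
  H_3: rank ker ∂_3 − rank ∂_4 = (2 − 2) − 0 = 0, and there is no ∂_4, so H_3 ≅ 0.

As a check, the Euler characteristic is 9 − 16 + 9 − 2 = 0, which agrees with 1 − 1 + 0 − 0 = 0.

Hence the Betti numbers are b_0 = 1, b_1 = 1, b_2 = 0, b_3 = 0.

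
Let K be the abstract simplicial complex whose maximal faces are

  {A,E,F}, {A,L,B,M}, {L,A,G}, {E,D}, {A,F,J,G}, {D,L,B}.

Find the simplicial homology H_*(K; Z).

H_0 ≅ Z,  H_1 ≅ Z,  H_2 = 0,  H_3 = 0.

Fix the vertex order A < B < D < E < F < G < J < L < M and write every simplex with vertices in increasing order. Then dim K = 3 and the simplices of K are:

  0-simplices (9): A, B, D, E, F, G, J, L, M
  1-simplices (18): AB, AE, AF, AG, AJ, AL, AM, BD, BL, BM, DE, DL, EF, FG, FJ, GJ, GL, LM
  2-simplices (11): ABL, ABM, AEF, AFG, AFJ, AGJ, AGL, ALM, BDL, BLM, FGJ
  3-simplices (2): ABLM, AFGJ

Hence C_0 ≅ Z^9, C_1 ≅ Z^18, C_2 ≅ Z^11, C_3 ≅ Z^2.

∂_1: C_1 → C_0 maps an edge to its endpoints' difference, ∂[p,q] = q − p.
The resulting 9×18 matrix has rank 8, and its Smith normal form has invariant factors (1,1,1,1,1,1,1,1).

∂_2: C_2 → C_1 maps a triangle to the signed sum of its edges. For instance
  ∂AFJ = FJ − AJ + AF,
  ∂FGJ = GJ − FJ + FG.
The 18×11 boundary matrix has rank 9 and Smith normal form diag(1,1,1,1,1,1,1,1,1).

Boundary ∂_3: C_3 → C_2 sends each 3-simplex σ to the alternating sum Σ_i (−1)^i (σ with its i-th vertex removed). For instance
  ∂AFGJ = FGJ − AGJ + AFJ − AFG,
  ∂ABLM = BLM − ALM + ABM − ABL.
The 11×2 boundary matrix has rank 2 and Smith normal form diag(1,1).

From H_k ≅ ker(∂_k) / im(∂_{k+1}) we obtain:

  H_0: rank C_0 − rank ∂_1 = 9 − 8 = 1, and the invariant factors of ∂_1 are all 1, so H_0 = Z.
  H_1: rank ker ∂_1 − rank ∂_2 = (18 − 8) − 9 = 1, and the invariant factors of ∂_2 are all 1, so H_1 = Z.
  H_2: rank ker ∂_2 − rank ∂_3 = (11 − 9) − 2 = 0, and the invariant factors of ∂_3 are all 1, so H_2 = 0.
  H_3: rank ker ∂_3 − rank ∂_4 = (2 − 2) − 0 = 0, and there is no ∂_4, so H_3 = 0.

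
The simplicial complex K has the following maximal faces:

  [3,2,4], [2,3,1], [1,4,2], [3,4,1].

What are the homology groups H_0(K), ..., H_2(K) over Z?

H_0 = Z,  H_1 = 0,  H_2 = Z.

K has 4 vertices, 6 edges, 4 triangles.
rank ∂_0 = 0, rank ∂_1 = 3 ⇒ b_0 = 4 − 0 − 3 = 1; all invariant factors of ∂_1 are 1 so no torsion. So H_0 = Z.
rank ∂_1 = 3, rank ∂_2 = 3 ⇒ b_1 = 6 − 3 − 3 = 0; all invariant factors of ∂_2 are 1 so no torsion. So H_1 = 0.
rank ∂_2 = 3, rank ∂_3 = 0 ⇒ b_2 = 4 − 3 − 0 = 1. So H_2 = Z.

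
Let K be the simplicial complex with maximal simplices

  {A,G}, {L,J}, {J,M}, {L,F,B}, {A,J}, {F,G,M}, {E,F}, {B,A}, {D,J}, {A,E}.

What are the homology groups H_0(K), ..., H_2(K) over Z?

Order the vertices as A < B < D < E < F < G < J < L < M. Listing each simplex with vertices in this order, K has dimension 2 with simplices:

  0-simplices (9): A, B, D, E, F, G, J, L, M
  1-simplices (14): AB, AE, AG, AJ, BF, BL, DJ, EF, FG, FL, FM, GM, JL, JM
  2-simplices (2): BFL, FGM

so the chain groups are C_0 ≅ Z^9, C_1 ≅ Z^14, C_2 ≅ Z^2.

∂_1: C_1 → C_0 maps an edge to its endpoints' difference, ∂[p,q] = q − p. For instance
  ∂EF = F − E.
The 9×14 boundary matrix has rank 8 and Smith normal form diag(1,1,1,1,1,1,1,1).

The boundary map ∂_2: C_2 → C_1 acts by ∂[p,q,r] = [q,r] − [p,r] + [p,q]. For instance
  ∂BFL = FL − BL + BF,
  ∂FGM = GM − FM + FG.
This gives a 14×2 integer matrix of rank 2; reducing to Smith normal form yields diagonal entries (1,1).

From H_k ≅ ker(∂_k) / im(∂_{k+1}) we obtain:

  H_0: rank C_0 − rank ∂_1 = 9 − 8 = 1, and the invariant factors of ∂_1 are all 1, so H_0 = Z.
  H_1: rank ker ∂_1 − rank ∂_2 = (14 − 8) − 2 = 4, and the invariant factors of ∂_2 are all 1, so H_1 = Z^4.
  H_2: rank ker ∂_2 − rank ∂_3 = (2 − 2) − 0 = 0, and there is no ∂_3, so H_2 = 0.

As a check, the Euler characteristic is 9 − 14 + 2 = -3, which agrees with 1 − 4 + 0 = -3.

H_0 = Z,  H_1 = Z^4,  H_2 = 0.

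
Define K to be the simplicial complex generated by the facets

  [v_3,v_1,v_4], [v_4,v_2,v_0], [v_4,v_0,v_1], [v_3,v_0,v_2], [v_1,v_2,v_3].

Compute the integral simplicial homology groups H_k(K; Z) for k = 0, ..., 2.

Take the total order v_0 < v_1 < v_2 < v_3 < v_4 on the vertex set. Then K (dimension 2) consists of the simplices:

  0-simplices (5): [v_0], [v_1], [v_2], [v_3], [v_4]
  1-simplices (10): [v_0,v_1], [v_0,v_2], [v_0,v_3], [v_0,v_4], [v_1,v_2], [v_1,v_3], [v_1,v_4], [v_2,v_3], [v_2,v_4], [v_3,v_4]
  2-simplices (5): [v_0,v_1,v_4], [v_0,v_2,v_3], [v_0,v_2,v_4], [v_1,v_2,v_3], [v_1,v_3,v_4]

giving chain groups C_0 ≅ Z^5, C_1 ≅ Z^10, C_2 ≅ Z^5.

Boundary ∂_1: C_1 → C_0 sends each edge [p,q] (with p < q) to q − p. For instance
  ∂[v_1,v_4] = [v_4] − [v_1].
As a 5×10 matrix over Z this has rank 4, with invariant factors (1,1,1,1).

∂_2: C_2 → C_1 maps a triangle to the signed sum of its edges. For instance
  ∂[v_1,v_3,v_4] = [v_3,v_4] − [v_1,v_4] + [v_1,v_3],
  ∂[v_0,v_2,v_3] = [v_2,v_3] − [v_0,v_3] + [v_0,v_2].
As a 10×5 matrix over Z this has rank 5, with invariant factors (1,1,1,1,1).

Now H_k = ker ∂_k / im ∂_{k+1}, so:

  H_0: rank C_0 − rank ∂_1 = 5 − 4 = 1, and the invariant factors of ∂_1 are all 1, so H_0 ≅ Z.
  H_1: rank ker ∂_1 − rank ∂_2 = (10 − 4) − 5 = 1, and the invariant factors of ∂_2 are all 1, so H_1 ≅ Z.
  H_2: rank ker ∂_2 − rank ∂_3 = (5 − 5) − 0 = 0, and there is no ∂_3, so H_2 ≅ 0.

(K is a triangulation of the Möbius band.)

H_0 = Z,  H_1 = Z,  H_2 = 0.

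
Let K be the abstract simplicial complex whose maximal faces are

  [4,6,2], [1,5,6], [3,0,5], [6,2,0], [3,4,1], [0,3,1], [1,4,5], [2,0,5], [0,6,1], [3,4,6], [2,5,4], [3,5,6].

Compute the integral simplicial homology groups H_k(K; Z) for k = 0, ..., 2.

Order the vertices as 0 < 1 < 2 < 3 < 4 < 5 < 6. Listing each simplex with vertices in this order, K has dimension 2 with simplices:

  0-simplices (7): [0], [1], [2], [3], [4], [5], [6]
  1-simplices (18): [0,1], [0,2], [0,3], [0,5], [0,6], [1,3], [1,4], [1,5], [1,6], [2,4], [2,5], [2,6], [3,4], [3,5], [3,6], [4,5], [4,6], [5,6]
  2-simplices (12): [0,1,3], [0,1,6], [0,2,5], [0,2,6], [0,3,5], [1,3,4], [1,4,5], [1,5,6], [2,4,5], [2,4,6], [3,4,6], [3,5,6]

so the chain groups are C_0 ≅ Z^7, C_1 ≅ Z^18, C_2 ≅ Z^12.

∂_1: C_1 → C_0 is given by ∂[p,q] = [q] − [p]. For instance
  ∂[0,5] = [5] − [0].
The 7×18 boundary matrix has rank 6 and Smith normal form diag(1,1,1,1,1,1).

∂_2: C_2 → C_1 maps a triangle to the signed sum of its edges. For instance
  ∂[1,5,6] = [5,6] − [1,6] + [1,5],
  ∂[1,4,5] = [4,5] − [1,5] + [1,4].
The resulting 18×12 matrix has rank 12, and its Smith normal form has invariant factors (1,1,1,1,1,1,1,1,1,1,1,2).

Reading off H_k = ker ∂_k / im ∂_{k+1}:

  H_0: rank C_0 − rank ∂_1 = 7 − 6 = 1, and the invariant factors of ∂_1 are all 1, so H_0 ≅ Z.
  H_1: rank ker ∂_1 − rank ∂_2 = (18 − 6) − 12 = 0, and ∂_2 has invariant factor 2 > 1, so H_1 ≅ Z/2.
  H_2: rank ker ∂_2 − rank ∂_3 = (12 − 12) − 0 = 0, and there is no ∂_3, so H_2 ≅ 0.

As a check, the Euler characteristic is 7 − 18 + 12 = 1, which agrees with 1 − 0 + 0 = 1.

H_0 = Z,  H_1 = Z/2,  H_2 = 0.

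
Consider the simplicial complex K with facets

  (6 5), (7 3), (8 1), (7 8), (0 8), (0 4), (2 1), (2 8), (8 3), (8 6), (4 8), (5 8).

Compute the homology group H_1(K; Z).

Order the vertices as 0 < 1 < 2 < 3 < 4 < 5 < 6 < 7 < 8. Listing each simplex with vertices in this order, K has dimension 1 with simplices:

  0-simplices (9): [0], [1], [2], [3], [4], [5], [6], [7], [8]
  1-simplices (12): [0,4], [0,8], [1,2], [1,8], [2,8], [3,7], [3,8], [4,8], [5,6], [5,8], [6,8], [7,8]

giving chain groups C_0 ≅ Z^9, C_1 ≅ Z^12.

The boundary map ∂_1: C_1 → C_0 is given by ∂[p,q] = [q] − [p]. For instance
  ∂[0,4] = [4] − [0].
The resulting 9×12 matrix has rank 8, and its Smith normal form has invariant factors (1,1,1,1,1,1,1,1).

From H_k ≅ ker(∂_k) / im(∂_{k+1}) we obtain:

  H_1: rank ker ∂_1 − rank ∂_2 = (12 − 8) − 0 = 4, and there is no ∂_2, so H_1 = Z^4.

(K is a triangulation of a wedge of 4 circles.)

H_1 ≅ Z^4.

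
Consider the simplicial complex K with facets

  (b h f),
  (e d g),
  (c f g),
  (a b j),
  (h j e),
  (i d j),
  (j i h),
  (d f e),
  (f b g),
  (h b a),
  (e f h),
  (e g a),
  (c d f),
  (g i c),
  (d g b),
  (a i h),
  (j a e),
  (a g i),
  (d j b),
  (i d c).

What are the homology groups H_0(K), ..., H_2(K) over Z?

H_0 ≅ Z,  H_1 ≅ Z ⊕ Z/2Z,  H_2 = 0.

K has 10 vertices, 30 edges, 20 triangles.
rank ∂_0 = 0, rank ∂_1 = 9 ⇒ b_0 = 10 − 0 − 9 = 1; all invariant factors of ∂_1 are 1 so no torsion. So H_0 ≅ Z.
rank ∂_1 = 9, rank ∂_2 = 20 ⇒ b_1 = 30 − 9 − 20 = 1; ∂_2 has invariant factor(s) [2] giving torsion. So H_1 ≅ Z ⊕ Z/2Z.
rank ∂_2 = 20, rank ∂_3 = 0 ⇒ b_2 = 20 − 20 − 0 = 0. So H_2 ≅ 0.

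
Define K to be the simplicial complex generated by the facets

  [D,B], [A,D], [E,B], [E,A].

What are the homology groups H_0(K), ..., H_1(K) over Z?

K has 4 vertices, 4 edges.
rank ∂_0 = 0, rank ∂_1 = 3 ⇒ b_0 = 4 − 0 − 3 = 1; all invariant factors of ∂_1 are 1 so no torsion. So H_0 ≅ Z.
rank ∂_1 = 3, rank ∂_2 = 0 ⇒ b_1 = 4 − 3 − 0 = 1. So H_1 ≅ Z.

H_0 ≅ Z,  H_1 ≅ Z.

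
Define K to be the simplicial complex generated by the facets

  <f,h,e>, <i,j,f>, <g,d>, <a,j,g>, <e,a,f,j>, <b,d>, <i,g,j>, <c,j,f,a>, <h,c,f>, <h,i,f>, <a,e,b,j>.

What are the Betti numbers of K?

Order the vertices as a < b < c < d < e < f < g < h < i < j. Listing each simplex with vertices in this order, K has dimension 3 with simplices:

  0-simplices (10): a, b, c, d, e, f, g, h, i, j
  1-simplices (23): ab, ac, ae, af, ag, aj, bd, be, bj, cf, ch, cj, dg, ef, eh, ej, fh, fi, fj, gi, gj, hi, ij
  2-simplices (16): abe, abj, acf, acj, aef, aej, afj, agj, bej, cfh, cfj, efh, efj, fhi, fij, gij
  3-simplices (3): abej, acfj, aefj

Hence C_0 ≅ Z^10, C_1 ≅ Z^23, C_2 ≅ Z^16, C_3 ≅ Z^3.

∂_1: C_1 → C_0 maps an edge to its endpoints' difference, ∂[p,q] = q − p. For instance
  ∂be = e − b.
As a 10×23 matrix over Z this has rank 9, with invariant factors (1,1,1,1,1,1,1,1,1).

The boundary map ∂_2: C_2 → C_1 maps a triangle to the signed sum of its edges. For instance
  ∂cfh = fh − ch + cf,
  ∂acf = cf − af + ac.
This gives a 23×16 integer matrix of rank 13; reducing to Smith normal form yields diagonal entries (1,1,1,1,1,1,1,1,1,1,1,1,1).

Boundary ∂_3: C_3 → C_2 sends each 3-simplex σ to the alternating sum Σ_i (−1)^i (σ with its i-th vertex removed). For instance
  ∂acfj = cfj − afj + acj − acf,
  ∂abej = bej − aej + abj − abe.
The 16×3 boundary matrix has rank 3 and Smith normal form diag(1,1,1).

From H_k ≅ ker(∂_k) / im(∂_{k+1}) we obtain:

  H_0: rank C_0 − rank ∂_1 = 10 − 9 = 1, and the invariant factors of ∂_1 are all 1, so H_0 = Z.
  H_1: rank ker ∂_1 − rank ∂_2 = (23 − 9) − 13 = 1, and the invariant factors of ∂_2 are all 1, so H_1 = Z.
  H_2: rank ker ∂_2 − rank ∂_3 = (16 − 13) − 3 = 0, and the invariant factors of ∂_3 are all 1, so H_2 = 0.
  H_3: rank ker ∂_3 − rank ∂_4 = (3 − 3) − 0 = 0, and there is no ∂_4, so H_3 = 0.

As a check, the Euler characteristic is 10 − 23 + 16 − 3 = 0, which agrees with 1 − 1 + 0 − 0 = 0.

Hence the Betti numbers are b_0 = 1, b_1 = 1, b_2 = 0, b_3 = 0.

b_0 = 1, b_1 = 1, b_2 = 0, b_3 = 0.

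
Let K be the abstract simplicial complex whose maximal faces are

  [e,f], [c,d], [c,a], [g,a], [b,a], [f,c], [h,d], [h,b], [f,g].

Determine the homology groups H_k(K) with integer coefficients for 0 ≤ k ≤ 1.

H_0 = Z,  H_1 = Z^2.

Fix the vertex order a < b < c < d < e < f < g < h and write every simplex with vertices in increasing order. Then dim K = 1 and the simplices of K are:

  0-simplices (8): a, b, c, d, e, f, g, h
  1-simplices (9): ab, ac, ag, bh, cd, cf, dh, ef, fg

Hence C_0 ≅ Z^8, C_1 ≅ Z^9.

∂_1: C_1 → C_0 is given by ∂[p,q] = [q] − [p]. For instance
  ∂cd = d − c.
This gives a 8×9 integer matrix of rank 7; reducing to Smith normal form yields diagonal entries (1,1,1,1,1,1,1).

From H_k ≅ ker(∂_k) / im(∂_{k+1}) we obtain:

  H_0: rank C_0 − rank ∂_1 = 8 − 7 = 1, and the invariant factors of ∂_1 are all 1, so H_0 ≅ Z.
  H_1: rank ker ∂_1 − rank ∂_2 = (9 − 7) − 0 = 2, and there is no ∂_2, so H_1 ≅ Z^2.

As a check, the Euler characteristic is 8 − 9 = -1, which agrees with 1 − 2 = -1.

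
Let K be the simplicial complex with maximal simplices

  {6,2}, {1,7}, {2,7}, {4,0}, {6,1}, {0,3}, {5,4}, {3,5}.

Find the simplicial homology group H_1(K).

Take the total order 0 < 1 < 2 < 3 < 4 < 5 < 6 < 7 on the vertex set. Then K (dimension 1) consists of the simplices:

  0-simplices (8): [0], [1], [2], [3], [4], [5], [6], [7]
  1-simplices (8): [0,3], [0,4], [1,6], [1,7], [2,6], [2,7], [3,5], [4,5]

Hence C_0 ≅ Z^8, C_1 ≅ Z^8.

∂_1: C_1 → C_0 is given by ∂[p,q] = [q] − [p]. For instance
  ∂[2,7] = [7] − [2].
The 8×8 boundary matrix has rank 6 and Smith normal form diag(1,1,1,1,1,1).

Computing H_k = (kernel of ∂_k) / (image of ∂_{k+1}):

  H_1: rank ker ∂_1 − rank ∂_2 = (8 − 6) − 0 = 2, and there is no ∂_2, so H_1 = Z^2.

(K is a triangulation of the disjoint union of the circle S^1 and the circle S^1.)

H_1 ≅ Z^2.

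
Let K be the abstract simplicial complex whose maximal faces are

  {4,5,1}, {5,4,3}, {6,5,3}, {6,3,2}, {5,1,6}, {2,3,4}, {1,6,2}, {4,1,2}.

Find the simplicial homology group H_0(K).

H_0 ≅ Z.

Fix the vertex order 1 < 2 < 3 < 4 < 5 < 6 and write every simplex with vertices in increasing order. Then dim K = 2 and the simplices of K are:

  0-simplices (6): [1], [2], [3], [4], [5], [6]
  1-simplices (12): [1,2], [1,4], [1,5], [1,6], [2,3], [2,4], [2,6], [3,4], [3,5], [3,6], [4,5], [5,6]
  2-simplices (8): [1,2,4], [1,2,6], [1,4,5], [1,5,6], [2,3,4], [2,3,6], [3,4,5], [3,5,6]

Hence C_0 ≅ Z^6, C_1 ≅ Z^12, C_2 ≅ Z^8.

∂_1: C_1 → C_0 maps an edge to its endpoints' difference, ∂[p,q] = q − p. For instance
  ∂[2,6] = [6] − [2].
The 6×12 boundary matrix has rank 5 and Smith normal form diag(1,1,1,1,1).

Boundary ∂_2: C_2 → C_1 sends each 2-simplex [p,q,r] to [q,r] − [p,r] + [p,q]. For instance
  ∂[2,3,4] = [3,4] − [2,4] + [2,3],
  ∂[1,4,5] = [4,5] − [1,5] + [1,4].
As a 12×8 matrix over Z this has rank 7, with invariant factors (1,1,1,1,1,1,1).

Computing H_k = (kernel of ∂_k) / (image of ∂_{k+1}):

  H_0: rank C_0 − rank ∂_1 = 6 − 5 = 1, and the invariant factors of ∂_1 are all 1, so H_0 ≅ Z.

(K is a triangulation of the 2-sphere S^2.)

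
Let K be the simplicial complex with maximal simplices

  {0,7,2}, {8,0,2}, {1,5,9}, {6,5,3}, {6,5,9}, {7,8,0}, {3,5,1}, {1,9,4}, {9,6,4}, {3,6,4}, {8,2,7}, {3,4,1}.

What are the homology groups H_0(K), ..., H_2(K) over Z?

H_0 = Z^2,  H_1 = 0,  H_2 = Z^2.

Order the vertices as 0 < 1 < 2 < 3 < 4 < 5 < 6 < 7 < 8 < 9. Listing each simplex with vertices in this order, K has dimension 2 with simplices:

  0-simplices (10): [0], [1], [2], [3], [4], [5], [6], [7], [8], [9]
  1-simplices (18): [0,2], [0,7], [0,8], [1,3], [1,4], [1,5], [1,9], [2,7], [2,8], [3,4], [3,5], [3,6], [4,6], [4,9], [5,6], [5,9], [6,9], [7,8]
  2-simplices (12): [0,2,7], [0,2,8], [0,7,8], [1,3,4], [1,3,5], [1,4,9], [1,5,9], [2,7,8], [3,4,6], [3,5,6], [4,6,9], [5,6,9]

Hence C_0 ≅ Z^10, C_1 ≅ Z^18, C_2 ≅ Z^12.

Boundary ∂_1: C_1 → C_0 sends each edge [p,q] (with p < q) to q − p.
This gives a 10×18 integer matrix of rank 8; reducing to Smith normal form yields diagonal entries (1,1,1,1,1,1,1,1).

Boundary ∂_2: C_2 → C_1 maps a triangle to the signed sum of its edges. For instance
  ∂[4,6,9] = [6,9] − [4,9] + [4,6],
  ∂[1,3,4] = [3,4] − [1,4] + [1,3].
The resulting 18×12 matrix has rank 10, and its Smith normal form has invariant factors (1,1,1,1,1,1,1,1,1,1).

Now H_k = ker ∂_k / im ∂_{k+1}, so:

  H_0: rank C_0 − rank ∂_1 = 10 − 8 = 2, and the invariant factors of ∂_1 are all 1, so H_0 ≅ Z^2.
  H_1: rank ker ∂_1 − rank ∂_2 = (18 − 8) − 10 = 0, and the invariant factors of ∂_2 are all 1, so H_1 ≅ 0.
  H_2: rank ker ∂_2 − rank ∂_3 = (12 − 10) − 0 = 2, and there is no ∂_3, so H_2 ≅ Z^2.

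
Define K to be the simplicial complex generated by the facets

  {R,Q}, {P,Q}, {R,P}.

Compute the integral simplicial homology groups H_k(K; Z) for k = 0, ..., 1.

Fix the vertex order P < Q < R and write every simplex with vertices in increasing order. Then dim K = 1 and the simplices of K are:

  0-simplices (3): P, Q, R
  1-simplices (3): PQ, PR, QR

giving chain groups C_0 ≅ Z^3, C_1 ≅ Z^3.

Boundary ∂_1: C_1 → C_0 is given by ∂[p,q] = [q] − [p].
The 3×3 boundary matrix has rank 2 and Smith normal form diag(1,1).

Now H_k = ker ∂_k / im ∂_{k+1}, so:

  H_0: rank C_0 − rank ∂_1 = 3 − 2 = 1, and the invariant factors of ∂_1 are all 1, so H_0 = Z.
  H_1: rank ker ∂_1 − rank ∂_2 = (3 − 2) − 0 = 1, and there is no ∂_2, so H_1 = Z.

H_0 ≅ Z,  H_1 ≅ Z.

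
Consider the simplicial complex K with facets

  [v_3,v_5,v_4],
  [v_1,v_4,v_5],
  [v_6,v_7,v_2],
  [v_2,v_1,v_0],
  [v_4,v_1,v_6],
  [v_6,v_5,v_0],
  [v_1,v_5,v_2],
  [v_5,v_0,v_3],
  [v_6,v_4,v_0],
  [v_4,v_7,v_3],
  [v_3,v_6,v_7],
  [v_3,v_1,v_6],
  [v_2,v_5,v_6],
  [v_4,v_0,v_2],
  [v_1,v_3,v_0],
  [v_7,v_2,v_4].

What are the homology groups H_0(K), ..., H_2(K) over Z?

H_0 = Z,  H_1 = Z^2,  H_2 = Z.

K has 8 vertices, 24 edges, 16 triangles.
rank ∂_0 = 0, rank ∂_1 = 7 ⇒ b_0 = 8 − 0 − 7 = 1; all invariant factors of ∂_1 are 1 so no torsion. So H_0 = Z.
rank ∂_1 = 7, rank ∂_2 = 15 ⇒ b_1 = 24 − 7 − 15 = 2; all invariant factors of ∂_2 are 1 so no torsion. So H_1 = Z^2.
rank ∂_2 = 15, rank ∂_3 = 0 ⇒ b_2 = 16 − 15 − 0 = 1. So H_2 = Z.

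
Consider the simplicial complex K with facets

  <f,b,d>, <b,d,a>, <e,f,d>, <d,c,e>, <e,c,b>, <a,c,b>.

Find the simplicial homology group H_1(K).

H_1 ≅ Z.

Order the vertices as a < b < c < d < e < f. Listing each simplex with vertices in this order, K has dimension 2 with simplices:

  0-simplices (6): a, b, c, d, e, f
  1-simplices (12): ab, ac, ad, bc, bd, be, bf, cd, ce, de, df, ef
  2-simplices (6): abc, abd, bce, bdf, cde, def

so the chain groups are C_0 ≅ Z^6, C_1 ≅ Z^12, C_2 ≅ Z^6.

The boundary map ∂_1: C_1 → C_0 maps an edge to its endpoints' difference, ∂[p,q] = q − p.
This gives a 6×12 integer matrix of rank 5; reducing to Smith normal form yields diagonal entries (1,1,1,1,1).

The boundary map ∂_2: C_2 → C_1 sends each 2-simplex [p,q,r] to [q,r] − [p,r] + [p,q]. For instance
  ∂bce = ce − be + bc,
  ∂abc = bc − ac + ab.
As a 12×6 matrix over Z this has rank 6, with invariant factors (1,1,1,1,1,1).

Now H_k = ker ∂_k / im ∂_{k+1}, so:

  H_1: rank ker ∂_1 − rank ∂_2 = (12 − 5) − 6 = 1, and the invariant factors of ∂_2 are all 1, so H_1 = Z.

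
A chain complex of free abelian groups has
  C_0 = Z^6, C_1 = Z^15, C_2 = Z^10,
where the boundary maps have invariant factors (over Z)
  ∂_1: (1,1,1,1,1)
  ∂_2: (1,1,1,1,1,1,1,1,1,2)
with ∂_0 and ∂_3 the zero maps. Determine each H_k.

H_0: b_0 = 6 − 0 − 5 = 1; torsion from ∂_1 factors > 1: none. So H_0 ≅ Z.
H_1: b_1 = 15 − 5 − 10 = 0; torsion from ∂_2 factors > 1: [2]. So H_1 ≅ Z/2.
H_2: b_2 = 10 − 10 − 0 = 0; torsion from ∂_3 factors > 1: none. So H_2 ≅ 0.

H_0 ≅ Z,  H_1 ≅ Z/2,  H_2 = 0.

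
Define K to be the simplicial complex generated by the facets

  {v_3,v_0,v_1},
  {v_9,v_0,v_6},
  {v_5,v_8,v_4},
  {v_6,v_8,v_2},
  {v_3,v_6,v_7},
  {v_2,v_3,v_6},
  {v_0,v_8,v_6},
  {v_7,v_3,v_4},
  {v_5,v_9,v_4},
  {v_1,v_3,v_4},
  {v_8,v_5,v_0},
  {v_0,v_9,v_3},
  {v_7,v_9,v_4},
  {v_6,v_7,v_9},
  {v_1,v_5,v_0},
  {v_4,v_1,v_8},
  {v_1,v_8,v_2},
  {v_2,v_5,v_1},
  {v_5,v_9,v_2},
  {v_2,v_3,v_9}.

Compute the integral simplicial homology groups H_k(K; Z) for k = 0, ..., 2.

H_0 ≅ Z,  H_1 ≅ Z ⊕ Z/2Z,  H_2 = 0.

Fix the vertex order v_0 < v_1 < v_2 < v_3 < v_4 < v_5 < v_6 < v_7 < v_8 < v_9 and write every simplex with vertices in increasing order. Then dim K = 2 and the simplices of K are:

  0-simplices (10): [v_0], [v_1], [v_2], [v_3], [v_4], [v_5], [v_6], [v_7], [v_8], [v_9]
  1-simplices (30): (30 of them)
  2-simplices (20): (20 of them)

so the chain groups are C_0 ≅ Z^10, C_1 ≅ Z^30, C_2 ≅ Z^20.

∂_1: C_1 → C_0 maps an edge to its endpoints' difference, ∂[p,q] = q − p. For instance
  ∂[v_5,v_8] = [v_8] − [v_5].
The 10×30 boundary matrix has rank 9 and Smith normal form diag(1,1,1,1,1,1,1,1,1).

∂_2: C_2 → C_1 sends each 2-simplex [p,q,r] to [q,r] − [p,r] + [p,q]. For instance
  ∂[v_1,v_4,v_8] = [v_4,v_8] − [v_1,v_8] + [v_1,v_4],
  ∂[v_0,v_5,v_8] = [v_5,v_8] − [v_0,v_8] + [v_0,v_5].
The 30×20 boundary matrix has rank 20 and Smith normal form diag(1,1,1,1,1,1,1,1,1,1,1,1,1,1,1,1,1,1,1,2).

Reading off H_k = ker ∂_k / im ∂_{k+1}:

  H_0: rank C_0 − rank ∂_1 = 10 − 9 = 1, and the invariant factors of ∂_1 are all 1, so H_0 = Z.
  H_1: rank ker ∂_1 − rank ∂_2 = (30 − 9) − 20 = 1, and ∂_2 has invariant factor 2 > 1, so H_1 = Z ⊕ Z/2Z.
  H_2: rank ker ∂_2 − rank ∂_3 = (20 − 20) − 0 = 0, and there is no ∂_3, so H_2 = 0.

As a check, the Euler characteristic is 10 − 30 + 20 = 0, which agrees with 1 − 1 + 0 = 0.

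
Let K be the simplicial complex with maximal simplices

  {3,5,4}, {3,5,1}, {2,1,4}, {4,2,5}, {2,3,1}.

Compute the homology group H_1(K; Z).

H_1 ≅ Z.

Take the total order 1 < 2 < 3 < 4 < 5 on the vertex set. Then K (dimension 2) consists of the simplices:

  0-simplices (5): [1], [2], [3], [4], [5]
  1-simplices (10): [1,2], [1,3], [1,4], [1,5], [2,3], [2,4], [2,5], [3,4], [3,5], [4,5]
  2-simplices (5): [1,2,3], [1,2,4], [1,3,5], [2,4,5], [3,4,5]

Hence C_0 ≅ Z^5, C_1 ≅ Z^10, C_2 ≅ Z^5.

Boundary ∂_1: C_1 → C_0 sends each edge [p,q] (with p < q) to q − p. For instance
  ∂[1,5] = [5] − [1].
The resulting 5×10 matrix has rank 4, and its Smith normal form has invariant factors (1,1,1,1).

Boundary ∂_2: C_2 → C_1 sends each 2-simplex [p,q,r] to [q,r] − [p,r] + [p,q]. For instance
  ∂[3,4,5] = [4,5] − [3,5] + [3,4],
  ∂[1,3,5] = [3,5] − [1,5] + [1,3].
The 10×5 boundary matrix has rank 5 and Smith normal form diag(1,1,1,1,1).

Now H_k = ker ∂_k / im ∂_{k+1}, so:

  H_1: rank ker ∂_1 − rank ∂_2 = (10 − 4) − 5 = 1, and the invariant factors of ∂_2 are all 1, so H_1 = Z.

(K is a triangulation of the Möbius band.)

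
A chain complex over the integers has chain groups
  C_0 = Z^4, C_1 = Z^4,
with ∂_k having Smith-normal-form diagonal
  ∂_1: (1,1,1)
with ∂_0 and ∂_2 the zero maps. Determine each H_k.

H_0 ≅ Z,  H_1 ≅ Z.

H_0: b_0 = 4 − 0 − 3 = 1; torsion from ∂_1 factors > 1: none. So H_0 ≅ Z.
H_1: b_1 = 4 − 3 − 0 = 1; torsion from ∂_2 factors > 1: none. So H_1 ≅ Z.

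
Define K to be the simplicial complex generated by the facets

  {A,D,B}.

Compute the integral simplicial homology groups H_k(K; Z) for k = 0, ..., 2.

H_0 ≅ Z,  H_1 = 0,  H_2 = 0.

Fix the vertex order A < B < D and write every simplex with vertices in increasing order. Then dim K = 2 and the simplices of K are:

  0-simplices (3): A, B, D
  1-simplices (3): AB, AD, BD
  2-simplices (1): ABD

giving chain groups C_0 ≅ Z^3, C_1 ≅ Z^3, C_2 ≅ Z^1.

The boundary map ∂_1: C_1 → C_0 sends each edge [p,q] (with p < q) to q − p. For instance
  ∂AD = D − A.
The 3×3 boundary matrix has rank 2 and Smith normal form diag(1,1).

∂_2: C_2 → C_1 acts by ∂[p,q,r] = [q,r] − [p,r] + [p,q]. For instance
  ∂ABD = BD − AD + AB.
The resulting 3×1 matrix has rank 1, and its Smith normal form has invariant factors (1).

Reading off H_k = ker ∂_k / im ∂_{k+1}:

  H_0: rank C_0 − rank ∂_1 = 3 − 2 = 1, and the invariant factors of ∂_1 are all 1, so H_0 ≅ Z.
  H_1: rank ker ∂_1 − rank ∂_2 = (3 − 2) − 1 = 0, and the invariant factors of ∂_2 are all 1, so H_1 ≅ 0.
  H_2: rank ker ∂_2 − rank ∂_3 = (1 − 1) − 0 = 0, and there is no ∂_3, so H_2 ≅ 0.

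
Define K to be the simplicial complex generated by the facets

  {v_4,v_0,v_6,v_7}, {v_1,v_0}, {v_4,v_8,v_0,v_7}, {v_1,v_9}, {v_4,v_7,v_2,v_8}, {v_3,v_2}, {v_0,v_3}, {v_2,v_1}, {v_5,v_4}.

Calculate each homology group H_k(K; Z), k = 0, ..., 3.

Order the vertices as v_0 < v_1 < v_2 < v_3 < v_4 < v_5 < v_6 < v_7 < v_8 < v_9. Listing each simplex with vertices in this order, K has dimension 3 with simplices:

  0-simplices (10): [v_0], [v_1], [v_2], [v_3], [v_4], [v_5], [v_6], [v_7], [v_8], [v_9]
  1-simplices (18): (18 of them)
  2-simplices (10): [v_0,v_4,v_6], [v_0,v_4,v_7], [v_0,v_4,v_8], [v_0,v_6,v_7], [v_0,v_7,v_8], [v_2,v_4,v_7], [v_2,v_4,v_8], [v_2,v_7,v_8], [v_4,v_6,v_7], [v_4,v_7,v_8]
  3-simplices (3): [v_0,v_4,v_6,v_7], [v_0,v_4,v_7,v_8], [v_2,v_4,v_7,v_8]

giving chain groups C_0 ≅ Z^10, C_1 ≅ Z^18, C_2 ≅ Z^10, C_3 ≅ Z^3.

Boundary ∂_1: C_1 → C_0 maps an edge to its endpoints' difference, ∂[p,q] = q − p. For instance
  ∂[v_4,v_8] = [v_8] − [v_4].
The resulting 10×18 matrix has rank 9, and its Smith normal form has invariant factors (1,1,1,1,1,1,1,1,1).

Boundary ∂_2: C_2 → C_1 acts by ∂[p,q,r] = [q,r] − [p,r] + [p,q]. For instance
  ∂[v_0,v_4,v_6] = [v_4,v_6] − [v_0,v_6] + [v_0,v_4],
  ∂[v_0,v_6,v_7] = [v_6,v_7] − [v_0,v_7] + [v_0,v_6].
The resulting 18×10 matrix has rank 7, and its Smith normal form has invariant factors (1,1,1,1,1,1,1).

Boundary ∂_3: C_3 → C_2 sends each 3-simplex σ to the alternating sum Σ_i (−1)^i (σ with its i-th vertex removed). For instance
  ∂[v_0,v_4,v_7,v_8] = [v_4,v_7,v_8] − [v_0,v_7,v_8] + [v_0,v_4,v_8] − [v_0,v_4,v_7],
  ∂[v_0,v_4,v_6,v_7] = [v_4,v_6,v_7] − [v_0,v_6,v_7] + [v_0,v_4,v_7] − [v_0,v_4,v_6].
The resulting 10×3 matrix has rank 3, and its Smith normal form has invariant factors (1,1,1).

From H_k ≅ ker(∂_k) / im(∂_{k+1}) we obtain:

  H_0: rank C_0 − rank ∂_1 = 10 − 9 = 1, and the invariant factors of ∂_1 are all 1, so H_0 = Z.
  H_1: rank ker ∂_1 − rank ∂_2 = (18 − 9) − 7 = 2, and the invariant factors of ∂_2 are all 1, so H_1 = Z^2.
  H_2: rank ker ∂_2 − rank ∂_3 = (10 − 7) − 3 = 0, and the invariant factors of ∂_3 are all 1, so H_2 = 0.
  H_3: rank ker ∂_3 − rank ∂_4 = (3 − 3) − 0 = 0, and there is no ∂_4, so H_3 = 0.

H_0 ≅ Z,  H_1 ≅ Z^2,  H_2 = 0,  H_3 = 0.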